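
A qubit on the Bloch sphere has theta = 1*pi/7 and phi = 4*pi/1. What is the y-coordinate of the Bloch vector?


theta = 0.4488, phi = 12.5664
r_y = sin(theta)*sin(phi) = 0.4339 * 0.0000
r_y = 0.0000

0.0000


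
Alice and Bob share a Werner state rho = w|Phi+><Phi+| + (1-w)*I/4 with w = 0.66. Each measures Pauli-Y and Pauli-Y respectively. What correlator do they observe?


|Phi+> = (|00> + |11>)/sqrt(2)
For the pure Bell state, <Y_A Y_B> = -1 (Bell-state Pauli correlator).
The maximally-mixed part I/4 has tr(I/4 * P tensor P) = 0 for any traceless Pauli P.
So <Y_A Y_B>_rho = w * (-1) + (1 - w) * 0
= 0.66 * (-1)
= -0.6600

-0.6600


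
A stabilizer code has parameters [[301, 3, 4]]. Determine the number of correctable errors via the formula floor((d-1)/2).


Code parameters: [[301, 3, 4]], distance d = 4.
Number of correctable errors = floor((d-1)/2)
= floor((4 - 1)/2)
= floor(3/2)
= 1

1


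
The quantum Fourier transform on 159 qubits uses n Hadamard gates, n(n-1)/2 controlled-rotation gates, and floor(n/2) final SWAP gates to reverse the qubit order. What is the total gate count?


Hadamard gates: 159
Controlled rotations: n*(n-1)/2 = 159*158/2 = 12561
SWAP gates: floor(n/2) = floor(159/2) = 79
Total = 159 + 12561 + 79
= 12799

12799


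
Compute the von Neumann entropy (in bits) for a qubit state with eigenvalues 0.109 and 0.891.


S = -p*log2(p) - (1-p)*log2(1-p)
p = 0.1090, 1-p = 0.8910
= -0.1090 * log2(0.1090) - 0.8910 * log2(0.8910)
= -(-0.3485) - (-0.1484)
= 0.4969

0.4969


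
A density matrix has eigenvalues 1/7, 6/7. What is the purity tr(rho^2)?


tr(rho^2) = sum of eigenvalues squared
= (1/7)^2 + (6/7)^2
= (1 + 36) / 49
= 37/49
= 0.7551

0.7551


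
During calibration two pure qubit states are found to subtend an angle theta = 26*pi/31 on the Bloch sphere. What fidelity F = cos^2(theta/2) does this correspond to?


For states separated by angle theta on Bloch sphere:
F = cos^2(theta/2)
theta = 26*pi/31 = 2.6349
theta/2 = 1.3174
cos(theta/2) = 0.2507
F = 0.0628

0.0628


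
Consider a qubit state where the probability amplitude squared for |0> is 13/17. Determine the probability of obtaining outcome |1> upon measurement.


|alpha|^2 = 13/17 = 0.7647
|beta|^2 = 1 - 13/17 = 4/17 = 0.2353
P(|1>) = |beta|^2 = 0.2353

0.2353


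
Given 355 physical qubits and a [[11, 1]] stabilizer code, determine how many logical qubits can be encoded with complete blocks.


Each code block uses 11 physical qubits for 1 logical qubit(s).
Number of complete blocks = floor(355 / 11) = 32
Logical qubits = 32 * 1
= 32

32


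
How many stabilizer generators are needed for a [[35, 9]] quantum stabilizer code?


For an [[n,k]] stabilizer code:
Number of stabilizer generators = n - k
= 35 - 9
= 26

26


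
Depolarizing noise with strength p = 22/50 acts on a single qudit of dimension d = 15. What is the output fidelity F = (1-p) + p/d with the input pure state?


F = (1-p) + p/d
= (1 - 0.4400) + 0.4400/15
= 0.5600 + 0.0293
= 0.5893

0.5893


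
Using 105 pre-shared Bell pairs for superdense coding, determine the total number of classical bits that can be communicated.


Superdense coding allows 2 classical bits per shared entangled pair.
105 pair(s) -> 2 * 105 = 210 classical bits

210


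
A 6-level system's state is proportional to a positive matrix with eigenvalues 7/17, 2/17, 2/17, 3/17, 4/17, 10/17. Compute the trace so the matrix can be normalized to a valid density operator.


tr(M) = sum of eigenvalues
= 7/17 + 2/17 + 2/17 + 3/17 + 4/17 + 10/17
= 28/17
= 1.6471

1.6471


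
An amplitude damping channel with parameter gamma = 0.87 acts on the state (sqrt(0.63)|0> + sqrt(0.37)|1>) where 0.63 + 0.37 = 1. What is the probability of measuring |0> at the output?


For amplitude damping with parameter gamma on state sqrt(a)|0> + sqrt(b)|1>:
alpha^2 = 0.63, beta^2 = 0.37
P(|0>) = alpha^2 + gamma * beta^2
= 0.63 + 0.87 * 0.37
= 0.63 + 0.3219
= 0.9519

0.9519


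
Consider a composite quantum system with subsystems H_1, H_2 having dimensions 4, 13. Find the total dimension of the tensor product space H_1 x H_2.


dim(H_1 x H_2) = 4 * 13
= 52

52


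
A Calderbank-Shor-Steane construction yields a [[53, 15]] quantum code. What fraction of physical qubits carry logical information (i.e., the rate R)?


Code rate R = k/n
= 15/53
= 0.2830

0.2830


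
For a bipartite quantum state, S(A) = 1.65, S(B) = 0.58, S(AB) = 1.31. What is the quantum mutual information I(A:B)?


I(A:B) = S(A) + S(B) - S(AB)
= 1.65 + 0.58 - 1.31
= 0.9200

0.9200


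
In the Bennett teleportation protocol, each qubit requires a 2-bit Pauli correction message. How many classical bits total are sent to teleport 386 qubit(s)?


Quantum teleportation requires 2 classical bits per qubit teleported.
386 qubit(s) -> 2 * 386 = 772 classical bits

772


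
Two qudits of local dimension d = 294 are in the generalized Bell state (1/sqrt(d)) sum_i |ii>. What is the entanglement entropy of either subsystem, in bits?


For a maximally entangled state in d x d:
S = log2(d) = log2(294)
= 8.1997

8.1997


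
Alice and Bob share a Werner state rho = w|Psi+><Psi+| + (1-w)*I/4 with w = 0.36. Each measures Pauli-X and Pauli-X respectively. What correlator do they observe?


|Psi+> = (|01> + |10>)/sqrt(2)
For the pure Bell state, <X_A X_B> = +1 (Bell-state Pauli correlator).
The maximally-mixed part I/4 has tr(I/4 * P tensor P) = 0 for any traceless Pauli P.
So <X_A X_B>_rho = w * (+1) + (1 - w) * 0
= 0.36 * (+1)
= 0.3600

0.3600


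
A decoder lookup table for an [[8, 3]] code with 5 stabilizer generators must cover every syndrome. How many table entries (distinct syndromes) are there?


Each stabilizer generator gives a binary (+1 or -1) measurement outcome.
With 5 independent generators:
Total syndromes = 2^5
= 32

32


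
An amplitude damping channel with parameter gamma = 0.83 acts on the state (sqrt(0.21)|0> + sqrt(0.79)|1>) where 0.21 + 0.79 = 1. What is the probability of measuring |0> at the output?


For amplitude damping with parameter gamma on state sqrt(a)|0> + sqrt(b)|1>:
alpha^2 = 0.21, beta^2 = 0.79
P(|0>) = alpha^2 + gamma * beta^2
= 0.21 + 0.83 * 0.79
= 0.21 + 0.6557
= 0.8657

0.8657


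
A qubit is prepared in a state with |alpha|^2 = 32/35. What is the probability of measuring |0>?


|alpha|^2 = 32/35 = 0.9143
|beta|^2 = 1 - 32/35 = 3/35 = 0.0857
P(|0>) = |alpha|^2 = 0.9143

0.9143


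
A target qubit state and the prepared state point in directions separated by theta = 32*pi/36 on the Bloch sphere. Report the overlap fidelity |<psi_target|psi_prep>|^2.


For states separated by angle theta on Bloch sphere:
F = cos^2(theta/2)
theta = 32*pi/36 = 2.7925
theta/2 = 1.3963
cos(theta/2) = 0.1736
F = 0.0302

0.0302


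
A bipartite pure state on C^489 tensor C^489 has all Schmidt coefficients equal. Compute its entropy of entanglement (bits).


For a maximally entangled state in d x d:
S = log2(d) = log2(489)
= 8.9337

8.9337


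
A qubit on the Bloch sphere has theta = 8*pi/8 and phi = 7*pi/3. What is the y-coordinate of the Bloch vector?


theta = 3.1416, phi = 7.3304
r_y = sin(theta)*sin(phi) = 0.0000 * 0.8660
r_y = 0.0000

0.0000


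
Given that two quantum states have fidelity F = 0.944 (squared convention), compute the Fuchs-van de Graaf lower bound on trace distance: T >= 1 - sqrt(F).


Fuchs-van de Graaf (squared-fidelity convention): 1 - sqrt(F) <= T <= sqrt(1 - F).
Lower bound: T >= 1 - sqrt(F)
sqrt(F) = sqrt(0.944) = 0.9716
T >= 1 - 0.9716
T >= 0.0284

0.0284


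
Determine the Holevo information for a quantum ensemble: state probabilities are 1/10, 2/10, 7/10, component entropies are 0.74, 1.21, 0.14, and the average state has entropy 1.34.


chi = S(rho) - sum_i p_i * S(rho_i)
Weighted entropy = 1/10 * 0.74 + 2/10 * 1.21 + 7/10 * 0.14
= 0.4140
chi = 1.34 - 0.4140
= 0.9260

0.9260


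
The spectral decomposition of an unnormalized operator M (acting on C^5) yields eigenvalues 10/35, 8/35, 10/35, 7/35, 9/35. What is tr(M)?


tr(M) = sum of eigenvalues
= 10/35 + 8/35 + 10/35 + 7/35 + 9/35
= 44/35
= 1.2571

1.2571


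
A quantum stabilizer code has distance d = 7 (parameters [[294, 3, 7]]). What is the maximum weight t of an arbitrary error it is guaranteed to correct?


Code parameters: [[294, 3, 7]], distance d = 7.
Number of correctable errors = floor((d-1)/2)
= floor((7 - 1)/2)
= floor(6/2)
= 3

3


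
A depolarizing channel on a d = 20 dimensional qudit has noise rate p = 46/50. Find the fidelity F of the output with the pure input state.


F = (1-p) + p/d
= (1 - 0.9200) + 0.9200/20
= 0.0800 + 0.0460
= 0.1260

0.1260


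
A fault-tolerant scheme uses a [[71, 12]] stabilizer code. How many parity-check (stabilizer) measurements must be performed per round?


For an [[n,k]] stabilizer code:
Number of stabilizer generators = n - k
= 71 - 12
= 59

59


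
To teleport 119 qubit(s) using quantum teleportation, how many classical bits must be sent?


Quantum teleportation requires 2 classical bits per qubit teleported.
119 qubit(s) -> 2 * 119 = 238 classical bits

238


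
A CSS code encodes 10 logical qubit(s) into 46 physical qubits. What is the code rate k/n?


Code rate R = k/n
= 10/46
= 0.2174

0.2174


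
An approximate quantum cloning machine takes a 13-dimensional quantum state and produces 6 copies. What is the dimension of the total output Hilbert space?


Output space = H^(tensor 6) where dim(H) = 13
dim = 13^6
= 169 (after 2 factors)
= 2197 (after 3 factors)
= 28561 (after 4 factors)
= 371293 (after 5 factors)
= 4826809 (after 6 factors)
= 4826809

4826809


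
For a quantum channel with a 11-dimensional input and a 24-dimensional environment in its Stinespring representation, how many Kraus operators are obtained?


Tracing out the environment in an orthonormal basis {|i>_E} gives Kraus operators K_i = <i|_E U |0>_E.
Number of Kraus operators = dim(H_env) = d_env
= 24

24


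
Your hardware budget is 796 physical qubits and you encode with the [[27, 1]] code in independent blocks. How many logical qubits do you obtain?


Each code block uses 27 physical qubits for 1 logical qubit(s).
Number of complete blocks = floor(796 / 27) = 29
Logical qubits = 29 * 1
= 29

29


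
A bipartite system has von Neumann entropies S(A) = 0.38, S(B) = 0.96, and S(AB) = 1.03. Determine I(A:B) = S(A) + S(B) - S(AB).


I(A:B) = S(A) + S(B) - S(AB)
= 0.38 + 0.96 - 1.03
= 0.3100

0.3100


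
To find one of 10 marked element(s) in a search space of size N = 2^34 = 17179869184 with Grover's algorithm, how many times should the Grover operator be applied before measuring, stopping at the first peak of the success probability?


After j Grover iterations the success probability is P(j) = sin^2((2j+1)*theta), where sin(theta) = sqrt(k/N).
N = 2^34 = 17179869184, k = 10
sin(theta) = sqrt(k/N) = 2.412626389e-05
theta = arcsin(sqrt(k/N)) = 2.412626389e-05 rad
P(j) reaches its first maximum when (2j+1)*theta is as close as possible to pi/2, i.e. j = round(pi/(4*theta) - 1/2).
pi/(4*theta) - 1/2 = 32553.1588
(For comparison, the common estimate pi/4 * sqrt(N/k) = 32553.6588; the exact maximiser is used here.)
Optimal iterations = 32553

32553


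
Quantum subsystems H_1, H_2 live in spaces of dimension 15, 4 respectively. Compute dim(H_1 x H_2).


dim(H_1 x H_2) = 15 * 4
= 60

60


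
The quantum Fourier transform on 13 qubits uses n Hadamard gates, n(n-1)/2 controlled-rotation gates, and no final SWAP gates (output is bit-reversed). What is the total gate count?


Hadamard gates: 13
Controlled rotations: n*(n-1)/2 = 13*12/2 = 78
SWAP gates: 0 (omitted)
Total = 13 + 78
= 91

91


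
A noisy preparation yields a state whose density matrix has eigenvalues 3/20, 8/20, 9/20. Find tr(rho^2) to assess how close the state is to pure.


tr(rho^2) = sum of eigenvalues squared
= (3/20)^2 + (8/20)^2 + (9/20)^2
= (9 + 64 + 81) / 400
= 154/400
= 0.3850

0.3850


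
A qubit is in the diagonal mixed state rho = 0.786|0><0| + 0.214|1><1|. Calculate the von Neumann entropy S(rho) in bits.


S = -p*log2(p) - (1-p)*log2(1-p)
p = 0.7860, 1-p = 0.2140
= -0.7860 * log2(0.7860) - 0.2140 * log2(0.2140)
= -(-0.2731) - (-0.4760)
= 0.7491

0.7491


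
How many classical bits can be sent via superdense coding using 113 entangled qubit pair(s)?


Superdense coding allows 2 classical bits per shared entangled pair.
113 pair(s) -> 2 * 113 = 226 classical bits

226


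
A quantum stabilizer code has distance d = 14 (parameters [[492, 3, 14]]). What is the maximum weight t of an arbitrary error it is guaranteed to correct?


Code parameters: [[492, 3, 14]], distance d = 14.
Number of correctable errors = floor((d-1)/2)
= floor((14 - 1)/2)
= floor(13/2)
= 6

6


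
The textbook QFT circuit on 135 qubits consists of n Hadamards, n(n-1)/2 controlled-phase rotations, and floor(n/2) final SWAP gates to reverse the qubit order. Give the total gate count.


Hadamard gates: 135
Controlled rotations: n*(n-1)/2 = 135*134/2 = 9045
SWAP gates: floor(n/2) = floor(135/2) = 67
Total = 135 + 9045 + 67
= 9247

9247


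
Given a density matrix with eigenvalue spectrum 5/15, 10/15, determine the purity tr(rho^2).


tr(rho^2) = sum of eigenvalues squared
= (5/15)^2 + (10/15)^2
= (25 + 100) / 225
= 125/225
= 0.5556

0.5556


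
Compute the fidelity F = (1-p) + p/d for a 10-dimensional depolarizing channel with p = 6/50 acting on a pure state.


F = (1-p) + p/d
= (1 - 0.1200) + 0.1200/10
= 0.8800 + 0.0120
= 0.8920

0.8920


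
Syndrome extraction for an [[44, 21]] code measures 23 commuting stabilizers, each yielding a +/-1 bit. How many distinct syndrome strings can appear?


Each stabilizer generator gives a binary (+1 or -1) measurement outcome.
With 23 independent generators:
Total syndromes = 2^23
= 8388608

8388608


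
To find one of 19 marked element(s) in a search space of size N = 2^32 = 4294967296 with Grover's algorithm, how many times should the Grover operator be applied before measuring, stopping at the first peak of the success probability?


After j Grover iterations the success probability is P(j) = sin^2((2j+1)*theta), where sin(theta) = sqrt(k/N).
N = 2^32 = 4294967296, k = 19
sin(theta) = sqrt(k/N) = 6.651151952e-05
theta = arcsin(sqrt(k/N)) = 6.651151957e-05 rad
P(j) reaches its first maximum when (2j+1)*theta is as close as possible to pi/2, i.e. j = round(pi/(4*theta) - 1/2).
pi/(4*theta) - 1/2 = 11807.9532
(For comparison, the common estimate pi/4 * sqrt(N/k) = 11808.4532; the exact maximiser is used here.)
Optimal iterations = 11808

11808


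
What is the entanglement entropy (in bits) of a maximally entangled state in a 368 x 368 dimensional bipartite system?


For a maximally entangled state in d x d:
S = log2(d) = log2(368)
= 8.5236

8.5236


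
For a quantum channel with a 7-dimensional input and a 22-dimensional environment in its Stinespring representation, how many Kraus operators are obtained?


Tracing out the environment in an orthonormal basis {|i>_E} gives Kraus operators K_i = <i|_E U |0>_E.
Number of Kraus operators = dim(H_env) = d_env
= 22

22


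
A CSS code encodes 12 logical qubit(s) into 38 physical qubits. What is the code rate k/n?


Code rate R = k/n
= 12/38
= 0.3158

0.3158


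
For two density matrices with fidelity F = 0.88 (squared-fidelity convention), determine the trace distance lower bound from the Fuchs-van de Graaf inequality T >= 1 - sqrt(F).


Fuchs-van de Graaf (squared-fidelity convention): 1 - sqrt(F) <= T <= sqrt(1 - F).
Lower bound: T >= 1 - sqrt(F)
sqrt(F) = sqrt(0.88) = 0.9381
T >= 1 - 0.9381
T >= 0.0619

0.0619


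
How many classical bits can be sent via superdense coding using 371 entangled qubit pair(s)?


Superdense coding allows 2 classical bits per shared entangled pair.
371 pair(s) -> 2 * 371 = 742 classical bits

742


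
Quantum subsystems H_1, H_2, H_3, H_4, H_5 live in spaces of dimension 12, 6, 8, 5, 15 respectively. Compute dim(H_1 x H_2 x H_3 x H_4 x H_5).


dim(H_1 x H_2 x H_3 x H_4 x H_5) = 12 * 6 * 8 * 5 * 15
= 72 * 8 * 5 * 15
= 576 * 5 * 15
= 2880 * 15
= 43200

43200


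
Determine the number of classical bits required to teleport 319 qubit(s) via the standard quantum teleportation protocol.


Quantum teleportation requires 2 classical bits per qubit teleported.
319 qubit(s) -> 2 * 319 = 638 classical bits

638


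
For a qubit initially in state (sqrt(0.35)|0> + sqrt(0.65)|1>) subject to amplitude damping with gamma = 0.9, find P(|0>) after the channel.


For amplitude damping with parameter gamma on state sqrt(a)|0> + sqrt(b)|1>:
alpha^2 = 0.35, beta^2 = 0.65
P(|0>) = alpha^2 + gamma * beta^2
= 0.35 + 0.9 * 0.65
= 0.35 + 0.5850
= 0.9350

0.9350


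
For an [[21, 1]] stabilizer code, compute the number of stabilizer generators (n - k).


For an [[n,k]] stabilizer code:
Number of stabilizer generators = n - k
= 21 - 1
= 20

20


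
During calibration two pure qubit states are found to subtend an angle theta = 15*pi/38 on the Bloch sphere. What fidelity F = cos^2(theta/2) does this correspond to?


For states separated by angle theta on Bloch sphere:
F = cos^2(theta/2)
theta = 15*pi/38 = 1.2401
theta/2 = 0.6201
cos(theta/2) = 0.8138
F = 0.6623

0.6623


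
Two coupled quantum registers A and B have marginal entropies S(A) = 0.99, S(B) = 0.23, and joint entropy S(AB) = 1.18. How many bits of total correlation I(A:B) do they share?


I(A:B) = S(A) + S(B) - S(AB)
= 0.99 + 0.23 - 1.18
= 0.0400

0.0400


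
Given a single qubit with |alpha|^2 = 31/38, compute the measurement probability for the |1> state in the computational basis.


|alpha|^2 = 31/38 = 0.8158
|beta|^2 = 1 - 31/38 = 7/38 = 0.1842
P(|1>) = |beta|^2 = 0.1842

0.1842


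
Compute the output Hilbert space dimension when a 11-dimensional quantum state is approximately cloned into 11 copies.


Output space = H^(tensor 11) where dim(H) = 11
dim = 11^11
= 121 (after 2 factors)
= 1331 (after 3 factors)
= 14641 (after 4 factors)
= 161051 (after 5 factors)
= 1771561 (after 6 factors)
= 19487171 (after 7 factors)
= 214358881 (after 8 factors)
= 2357947691 (after 9 factors)
= 25937424601 (after 10 factors)
= 285311670611 (after 11 factors)
= 285311670611

285311670611


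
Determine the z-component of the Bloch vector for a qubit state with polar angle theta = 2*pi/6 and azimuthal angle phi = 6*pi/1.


theta = 1.0472, phi = 18.8496
r_z = cos(theta) = 0.5000

0.5000


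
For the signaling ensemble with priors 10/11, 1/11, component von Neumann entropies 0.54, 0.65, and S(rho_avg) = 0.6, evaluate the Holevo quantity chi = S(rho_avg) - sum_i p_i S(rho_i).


chi = S(rho) - sum_i p_i * S(rho_i)
Weighted entropy = 10/11 * 0.54 + 1/11 * 0.65
= 0.5500
chi = 0.6 - 0.5500
= 0.0500

0.0500


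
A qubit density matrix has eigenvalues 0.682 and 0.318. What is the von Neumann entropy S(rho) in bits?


S = -p*log2(p) - (1-p)*log2(1-p)
p = 0.6820, 1-p = 0.3180
= -0.6820 * log2(0.6820) - 0.3180 * log2(0.3180)
= -(-0.3766) - (-0.5256)
= 0.9022

0.9022


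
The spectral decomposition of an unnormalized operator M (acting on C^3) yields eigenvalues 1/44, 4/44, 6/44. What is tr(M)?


tr(M) = sum of eigenvalues
= 1/44 + 4/44 + 6/44
= 11/44
= 0.2500

0.2500


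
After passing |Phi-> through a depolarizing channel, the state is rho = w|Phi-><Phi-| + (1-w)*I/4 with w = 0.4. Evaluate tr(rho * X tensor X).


|Phi-> = (|00> - |11>)/sqrt(2)
For the pure Bell state, <X_A X_B> = -1 (Bell-state Pauli correlator).
The maximally-mixed part I/4 has tr(I/4 * P tensor P) = 0 for any traceless Pauli P.
So <X_A X_B>_rho = w * (-1) + (1 - w) * 0
= 0.4 * (-1)
= -0.4000

-0.4000


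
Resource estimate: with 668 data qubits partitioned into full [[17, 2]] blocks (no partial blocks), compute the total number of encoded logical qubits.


Each code block uses 17 physical qubits for 2 logical qubit(s).
Number of complete blocks = floor(668 / 17) = 39
Logical qubits = 39 * 2
= 78

78


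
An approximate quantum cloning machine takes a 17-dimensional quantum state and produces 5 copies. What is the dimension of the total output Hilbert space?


Output space = H^(tensor 5) where dim(H) = 17
dim = 17^5
= 289 (after 2 factors)
= 4913 (after 3 factors)
= 83521 (after 4 factors)
= 1419857 (after 5 factors)
= 1419857

1419857


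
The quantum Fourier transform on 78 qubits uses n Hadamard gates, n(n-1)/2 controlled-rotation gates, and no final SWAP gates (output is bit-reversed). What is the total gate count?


Hadamard gates: 78
Controlled rotations: n*(n-1)/2 = 78*77/2 = 3003
SWAP gates: 0 (omitted)
Total = 78 + 3003
= 3081

3081


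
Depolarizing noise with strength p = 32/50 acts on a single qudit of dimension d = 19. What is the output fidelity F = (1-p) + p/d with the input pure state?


F = (1-p) + p/d
= (1 - 0.6400) + 0.6400/19
= 0.3600 + 0.0337
= 0.3937

0.3937


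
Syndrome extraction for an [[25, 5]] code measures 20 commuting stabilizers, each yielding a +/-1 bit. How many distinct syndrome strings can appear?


Each stabilizer generator gives a binary (+1 or -1) measurement outcome.
With 20 independent generators:
Total syndromes = 2^20
= 1048576

1048576


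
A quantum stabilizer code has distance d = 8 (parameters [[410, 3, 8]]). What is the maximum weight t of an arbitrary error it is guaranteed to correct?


Code parameters: [[410, 3, 8]], distance d = 8.
Number of correctable errors = floor((d-1)/2)
= floor((8 - 1)/2)
= floor(7/2)
= 3

3


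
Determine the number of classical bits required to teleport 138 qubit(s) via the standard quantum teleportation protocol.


Quantum teleportation requires 2 classical bits per qubit teleported.
138 qubit(s) -> 2 * 138 = 276 classical bits

276


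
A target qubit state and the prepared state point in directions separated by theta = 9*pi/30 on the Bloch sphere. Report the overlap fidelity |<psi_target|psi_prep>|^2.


For states separated by angle theta on Bloch sphere:
F = cos^2(theta/2)
theta = 9*pi/30 = 0.9425
theta/2 = 0.4712
cos(theta/2) = 0.8910
F = 0.7939

0.7939


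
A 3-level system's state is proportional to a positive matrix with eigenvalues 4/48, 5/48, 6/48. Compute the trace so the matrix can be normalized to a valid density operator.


tr(M) = sum of eigenvalues
= 4/48 + 5/48 + 6/48
= 15/48
= 0.3125

0.3125


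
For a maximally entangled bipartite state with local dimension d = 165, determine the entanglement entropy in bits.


For a maximally entangled state in d x d:
S = log2(d) = log2(165)
= 7.3663

7.3663


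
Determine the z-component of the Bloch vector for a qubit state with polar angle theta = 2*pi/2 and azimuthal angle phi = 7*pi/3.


theta = 3.1416, phi = 7.3304
r_z = cos(theta) = -1.0000

-1.0000


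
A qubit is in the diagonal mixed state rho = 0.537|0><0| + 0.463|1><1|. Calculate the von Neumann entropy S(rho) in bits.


S = -p*log2(p) - (1-p)*log2(1-p)
p = 0.5370, 1-p = 0.4630
= -0.5370 * log2(0.5370) - 0.4630 * log2(0.4630)
= -(-0.4817) - (-0.5144)
= 0.9960

0.9960


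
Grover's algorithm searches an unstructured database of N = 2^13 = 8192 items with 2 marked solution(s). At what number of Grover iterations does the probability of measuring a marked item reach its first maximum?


After j Grover iterations the success probability is P(j) = sin^2((2j+1)*theta), where sin(theta) = sqrt(k/N).
N = 2^13 = 8192, k = 2
sin(theta) = sqrt(k/N) = 0.015625
theta = arcsin(sqrt(k/N)) = 0.01562563585 rad
P(j) reaches its first maximum when (2j+1)*theta is as close as possible to pi/2, i.e. j = round(pi/(4*theta) - 1/2).
pi/(4*theta) - 1/2 = 49.7634
(For comparison, the common estimate pi/4 * sqrt(N/k) = 50.2655; the exact maximiser is used here.)
Optimal iterations = 50

50


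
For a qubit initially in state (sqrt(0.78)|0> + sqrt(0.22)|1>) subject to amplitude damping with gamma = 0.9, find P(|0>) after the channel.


For amplitude damping with parameter gamma on state sqrt(a)|0> + sqrt(b)|1>:
alpha^2 = 0.78, beta^2 = 0.22
P(|0>) = alpha^2 + gamma * beta^2
= 0.78 + 0.9 * 0.22
= 0.78 + 0.1980
= 0.9780

0.9780


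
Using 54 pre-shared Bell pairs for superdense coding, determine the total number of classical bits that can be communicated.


Superdense coding allows 2 classical bits per shared entangled pair.
54 pair(s) -> 2 * 54 = 108 classical bits

108


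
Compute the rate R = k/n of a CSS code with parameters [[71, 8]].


Code rate R = k/n
= 8/71
= 0.1127

0.1127


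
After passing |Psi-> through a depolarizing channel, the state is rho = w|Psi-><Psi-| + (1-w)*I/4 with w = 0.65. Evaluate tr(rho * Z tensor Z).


|Psi-> = (|01> - |10>)/sqrt(2)
For the pure Bell state, <Z_A Z_B> = -1 (Bell-state Pauli correlator).
The maximally-mixed part I/4 has tr(I/4 * P tensor P) = 0 for any traceless Pauli P.
So <Z_A Z_B>_rho = w * (-1) + (1 - w) * 0
= 0.65 * (-1)
= -0.6500

-0.6500


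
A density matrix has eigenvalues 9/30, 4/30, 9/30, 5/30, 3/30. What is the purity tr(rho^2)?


tr(rho^2) = sum of eigenvalues squared
= (9/30)^2 + (4/30)^2 + (9/30)^2 + (5/30)^2 + (3/30)^2
= (81 + 16 + 81 + 25 + 9) / 900
= 212/900
= 0.2356

0.2356


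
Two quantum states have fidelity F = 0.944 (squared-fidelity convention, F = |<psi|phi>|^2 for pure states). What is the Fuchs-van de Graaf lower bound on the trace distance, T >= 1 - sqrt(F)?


Fuchs-van de Graaf (squared-fidelity convention): 1 - sqrt(F) <= T <= sqrt(1 - F).
Lower bound: T >= 1 - sqrt(F)
sqrt(F) = sqrt(0.944) = 0.9716
T >= 1 - 0.9716
T >= 0.0284

0.0284


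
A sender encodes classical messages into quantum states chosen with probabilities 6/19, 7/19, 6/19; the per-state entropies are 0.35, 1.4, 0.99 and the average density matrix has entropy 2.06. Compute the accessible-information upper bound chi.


chi = S(rho) - sum_i p_i * S(rho_i)
Weighted entropy = 6/19 * 0.35 + 7/19 * 1.4 + 6/19 * 0.99
= 0.9389
chi = 2.06 - 0.9389
= 1.1211

1.1211


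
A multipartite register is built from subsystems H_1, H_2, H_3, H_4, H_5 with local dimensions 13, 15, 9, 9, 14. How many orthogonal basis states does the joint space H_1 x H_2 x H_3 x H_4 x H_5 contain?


dim(H_1 x H_2 x H_3 x H_4 x H_5) = 13 * 15 * 9 * 9 * 14
= 195 * 9 * 9 * 14
= 1755 * 9 * 14
= 15795 * 14
= 221130

221130


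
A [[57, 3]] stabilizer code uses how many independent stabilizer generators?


For an [[n,k]] stabilizer code:
Number of stabilizer generators = n - k
= 57 - 3
= 54

54


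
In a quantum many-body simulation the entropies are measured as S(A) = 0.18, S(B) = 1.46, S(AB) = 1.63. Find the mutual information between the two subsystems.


I(A:B) = S(A) + S(B) - S(AB)
= 0.18 + 1.46 - 1.63
= 0.0100

0.0100


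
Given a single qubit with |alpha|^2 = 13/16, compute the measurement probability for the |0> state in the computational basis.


|alpha|^2 = 13/16 = 0.8125
|beta|^2 = 1 - 13/16 = 3/16 = 0.1875
P(|0>) = |alpha|^2 = 0.8125

0.8125


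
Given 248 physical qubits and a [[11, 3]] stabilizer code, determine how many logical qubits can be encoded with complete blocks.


Each code block uses 11 physical qubits for 3 logical qubit(s).
Number of complete blocks = floor(248 / 11) = 22
Logical qubits = 22 * 3
= 66

66


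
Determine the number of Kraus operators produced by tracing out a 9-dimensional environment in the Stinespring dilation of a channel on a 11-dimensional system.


Tracing out the environment in an orthonormal basis {|i>_E} gives Kraus operators K_i = <i|_E U |0>_E.
Number of Kraus operators = dim(H_env) = d_env
= 9

9


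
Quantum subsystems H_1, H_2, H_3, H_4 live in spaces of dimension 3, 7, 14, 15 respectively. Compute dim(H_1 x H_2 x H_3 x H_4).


dim(H_1 x H_2 x H_3 x H_4) = 3 * 7 * 14 * 15
= 21 * 14 * 15
= 294 * 15
= 4410

4410


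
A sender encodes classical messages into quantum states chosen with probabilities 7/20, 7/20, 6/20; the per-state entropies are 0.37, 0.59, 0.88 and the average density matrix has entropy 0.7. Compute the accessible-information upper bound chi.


chi = S(rho) - sum_i p_i * S(rho_i)
Weighted entropy = 7/20 * 0.37 + 7/20 * 0.59 + 6/20 * 0.88
= 0.6000
chi = 0.7 - 0.6000
= 0.1000

0.1000


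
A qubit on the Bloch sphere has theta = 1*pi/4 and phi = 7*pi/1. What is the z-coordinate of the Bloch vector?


theta = 0.7854, phi = 21.9911
r_z = cos(theta) = 0.7071

0.7071


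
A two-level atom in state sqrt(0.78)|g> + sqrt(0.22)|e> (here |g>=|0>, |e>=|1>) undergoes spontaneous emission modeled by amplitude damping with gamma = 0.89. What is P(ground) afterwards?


For amplitude damping with parameter gamma on state sqrt(a)|0> + sqrt(b)|1>:
alpha^2 = 0.78, beta^2 = 0.22
P(|0>) = alpha^2 + gamma * beta^2
= 0.78 + 0.89 * 0.22
= 0.78 + 0.1958
= 0.9758

0.9758


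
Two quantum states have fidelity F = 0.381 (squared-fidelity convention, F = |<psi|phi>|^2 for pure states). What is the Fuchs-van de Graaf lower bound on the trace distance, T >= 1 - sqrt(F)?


Fuchs-van de Graaf (squared-fidelity convention): 1 - sqrt(F) <= T <= sqrt(1 - F).
Lower bound: T >= 1 - sqrt(F)
sqrt(F) = sqrt(0.381) = 0.6173
T >= 1 - 0.6173
T >= 0.3827

0.3827


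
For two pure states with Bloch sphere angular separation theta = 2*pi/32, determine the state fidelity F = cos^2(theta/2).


For states separated by angle theta on Bloch sphere:
F = cos^2(theta/2)
theta = 2*pi/32 = 0.1963
theta/2 = 0.0982
cos(theta/2) = 0.9952
F = 0.9904

0.9904


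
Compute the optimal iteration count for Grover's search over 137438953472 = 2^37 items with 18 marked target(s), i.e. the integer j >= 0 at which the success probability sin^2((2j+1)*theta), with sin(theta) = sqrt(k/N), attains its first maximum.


After j Grover iterations the success probability is P(j) = sin^2((2j+1)*theta), where sin(theta) = sqrt(k/N).
N = 2^37 = 137438953472, k = 18
sin(theta) = sqrt(k/N) = 1.14440918e-05
theta = arcsin(sqrt(k/N)) = 1.14440918e-05 rad
P(j) reaches its first maximum when (2j+1)*theta is as close as possible to pi/2, i.e. j = round(pi/(4*theta) - 1/2).
pi/(4*theta) - 1/2 = 68628.6387
(For comparison, the common estimate pi/4 * sqrt(N/k) = 68629.1387; the exact maximiser is used here.)
Optimal iterations = 68629

68629


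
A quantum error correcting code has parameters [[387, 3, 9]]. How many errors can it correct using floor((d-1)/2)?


Code parameters: [[387, 3, 9]], distance d = 9.
Number of correctable errors = floor((d-1)/2)
= floor((9 - 1)/2)
= floor(8/2)
= 4

4


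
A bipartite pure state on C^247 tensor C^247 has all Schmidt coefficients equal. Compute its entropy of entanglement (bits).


For a maximally entangled state in d x d:
S = log2(d) = log2(247)
= 7.9484

7.9484


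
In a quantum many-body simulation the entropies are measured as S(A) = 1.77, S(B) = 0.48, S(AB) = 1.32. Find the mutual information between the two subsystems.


I(A:B) = S(A) + S(B) - S(AB)
= 1.77 + 0.48 - 1.32
= 0.9300

0.9300


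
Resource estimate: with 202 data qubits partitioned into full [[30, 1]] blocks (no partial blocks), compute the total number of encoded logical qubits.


Each code block uses 30 physical qubits for 1 logical qubit(s).
Number of complete blocks = floor(202 / 30) = 6
Logical qubits = 6 * 1
= 6

6


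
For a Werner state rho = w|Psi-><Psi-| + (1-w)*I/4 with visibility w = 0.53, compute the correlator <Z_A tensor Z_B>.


|Psi-> = (|01> - |10>)/sqrt(2)
For the pure Bell state, <Z_A Z_B> = -1 (Bell-state Pauli correlator).
The maximally-mixed part I/4 has tr(I/4 * P tensor P) = 0 for any traceless Pauli P.
So <Z_A Z_B>_rho = w * (-1) + (1 - w) * 0
= 0.53 * (-1)
= -0.5300

-0.5300


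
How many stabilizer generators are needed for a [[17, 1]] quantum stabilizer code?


For an [[n,k]] stabilizer code:
Number of stabilizer generators = n - k
= 17 - 1
= 16

16


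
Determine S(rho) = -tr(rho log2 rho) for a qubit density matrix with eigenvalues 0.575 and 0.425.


S = -p*log2(p) - (1-p)*log2(1-p)
p = 0.5750, 1-p = 0.4250
= -0.5750 * log2(0.5750) - 0.4250 * log2(0.4250)
= -(-0.4591) - (-0.5246)
= 0.9837

0.9837


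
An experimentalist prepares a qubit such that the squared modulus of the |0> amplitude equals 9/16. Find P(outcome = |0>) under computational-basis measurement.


|alpha|^2 = 9/16 = 0.5625
|beta|^2 = 1 - 9/16 = 7/16 = 0.4375
P(|0>) = |alpha|^2 = 0.5625

0.5625


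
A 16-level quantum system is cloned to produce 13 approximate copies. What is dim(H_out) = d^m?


Output space = H^(tensor 13) where dim(H) = 16
dim = 16^13
= 256 (after 2 factors)
= 4096 (after 3 factors)
= 65536 (after 4 factors)
= 1048576 (after 5 factors)
= 16777216 (after 6 factors)
= 268435456 (after 7 factors)
= 4294967296 (after 8 factors)
= 68719476736 (after 9 factors)
= 1099511627776 (after 10 factors)
= 17592186044416 (after 11 factors)
= 281474976710656 (after 12 factors)
= 4503599627370496 (after 13 factors)
= 4503599627370496

4503599627370496


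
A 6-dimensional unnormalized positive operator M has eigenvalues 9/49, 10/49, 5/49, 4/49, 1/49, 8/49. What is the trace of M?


tr(M) = sum of eigenvalues
= 9/49 + 10/49 + 5/49 + 4/49 + 1/49 + 8/49
= 37/49
= 0.7551

0.7551


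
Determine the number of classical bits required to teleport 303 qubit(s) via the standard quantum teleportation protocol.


Quantum teleportation requires 2 classical bits per qubit teleported.
303 qubit(s) -> 2 * 303 = 606 classical bits

606


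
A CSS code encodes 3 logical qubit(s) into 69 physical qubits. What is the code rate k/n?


Code rate R = k/n
= 3/69
= 0.0435

0.0435


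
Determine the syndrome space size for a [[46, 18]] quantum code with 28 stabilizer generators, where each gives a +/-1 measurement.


Each stabilizer generator gives a binary (+1 or -1) measurement outcome.
With 28 independent generators:
Total syndromes = 2^28
= 268435456

268435456


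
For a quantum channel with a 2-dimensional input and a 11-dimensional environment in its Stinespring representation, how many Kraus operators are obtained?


Tracing out the environment in an orthonormal basis {|i>_E} gives Kraus operators K_i = <i|_E U |0>_E.
Number of Kraus operators = dim(H_env) = d_env
= 11

11


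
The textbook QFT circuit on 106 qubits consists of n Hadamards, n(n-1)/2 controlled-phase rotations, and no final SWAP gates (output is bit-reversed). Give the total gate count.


Hadamard gates: 106
Controlled rotations: n*(n-1)/2 = 106*105/2 = 5565
SWAP gates: 0 (omitted)
Total = 106 + 5565
= 5671

5671


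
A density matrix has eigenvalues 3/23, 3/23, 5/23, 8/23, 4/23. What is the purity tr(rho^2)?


tr(rho^2) = sum of eigenvalues squared
= (3/23)^2 + (3/23)^2 + (5/23)^2 + (8/23)^2 + (4/23)^2
= (9 + 9 + 25 + 64 + 16) / 529
= 123/529
= 0.2325

0.2325


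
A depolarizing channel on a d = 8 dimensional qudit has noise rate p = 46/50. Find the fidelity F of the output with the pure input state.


F = (1-p) + p/d
= (1 - 0.9200) + 0.9200/8
= 0.0800 + 0.1150
= 0.1950

0.1950


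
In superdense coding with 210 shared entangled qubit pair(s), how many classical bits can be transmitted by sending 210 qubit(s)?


Superdense coding allows 2 classical bits per shared entangled pair.
210 pair(s) -> 2 * 210 = 420 classical bits

420


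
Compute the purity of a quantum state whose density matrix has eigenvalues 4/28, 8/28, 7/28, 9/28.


tr(rho^2) = sum of eigenvalues squared
= (4/28)^2 + (8/28)^2 + (7/28)^2 + (9/28)^2
= (16 + 64 + 49 + 81) / 784
= 210/784
= 0.2679

0.2679


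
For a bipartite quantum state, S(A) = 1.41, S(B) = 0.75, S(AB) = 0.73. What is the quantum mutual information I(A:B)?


I(A:B) = S(A) + S(B) - S(AB)
= 1.41 + 0.75 - 0.73
= 1.4300

1.4300


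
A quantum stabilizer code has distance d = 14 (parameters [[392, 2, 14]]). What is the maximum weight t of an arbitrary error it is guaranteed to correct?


Code parameters: [[392, 2, 14]], distance d = 14.
Number of correctable errors = floor((d-1)/2)
= floor((14 - 1)/2)
= floor(13/2)
= 6

6


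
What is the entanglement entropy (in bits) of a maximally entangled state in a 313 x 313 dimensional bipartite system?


For a maximally entangled state in d x d:
S = log2(d) = log2(313)
= 8.2900

8.2900


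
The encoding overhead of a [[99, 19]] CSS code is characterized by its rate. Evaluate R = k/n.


Code rate R = k/n
= 19/99
= 0.1919

0.1919


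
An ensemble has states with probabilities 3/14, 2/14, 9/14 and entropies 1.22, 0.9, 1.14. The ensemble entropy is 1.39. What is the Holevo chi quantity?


chi = S(rho) - sum_i p_i * S(rho_i)
Weighted entropy = 3/14 * 1.22 + 2/14 * 0.9 + 9/14 * 1.14
= 1.1229
chi = 1.39 - 1.1229
= 0.2671

0.2671


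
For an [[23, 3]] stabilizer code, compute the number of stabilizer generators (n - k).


For an [[n,k]] stabilizer code:
Number of stabilizer generators = n - k
= 23 - 3
= 20

20


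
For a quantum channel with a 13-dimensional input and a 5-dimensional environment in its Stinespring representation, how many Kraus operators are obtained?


Tracing out the environment in an orthonormal basis {|i>_E} gives Kraus operators K_i = <i|_E U |0>_E.
Number of Kraus operators = dim(H_env) = d_env
= 5

5


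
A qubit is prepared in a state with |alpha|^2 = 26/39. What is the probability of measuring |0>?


|alpha|^2 = 26/39 = 0.6667
|beta|^2 = 1 - 26/39 = 13/39 = 0.3333
P(|0>) = |alpha|^2 = 0.6667

0.6667


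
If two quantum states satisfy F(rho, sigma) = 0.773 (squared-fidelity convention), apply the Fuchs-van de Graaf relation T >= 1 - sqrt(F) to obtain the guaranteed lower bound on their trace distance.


Fuchs-van de Graaf (squared-fidelity convention): 1 - sqrt(F) <= T <= sqrt(1 - F).
Lower bound: T >= 1 - sqrt(F)
sqrt(F) = sqrt(0.773) = 0.8792
T >= 1 - 0.8792
T >= 0.1208

0.1208


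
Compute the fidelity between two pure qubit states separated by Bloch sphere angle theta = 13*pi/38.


For states separated by angle theta on Bloch sphere:
F = cos^2(theta/2)
theta = 13*pi/38 = 1.0748
theta/2 = 0.5374
cos(theta/2) = 0.8591
F = 0.7380

0.7380


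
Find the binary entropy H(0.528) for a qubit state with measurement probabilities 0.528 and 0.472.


S = -p*log2(p) - (1-p)*log2(1-p)
p = 0.5280, 1-p = 0.4720
= -0.5280 * log2(0.5280) - 0.4720 * log2(0.4720)
= -(-0.4865) - (-0.5112)
= 0.9977

0.9977


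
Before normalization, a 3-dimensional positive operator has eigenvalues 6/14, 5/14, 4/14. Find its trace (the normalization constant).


tr(M) = sum of eigenvalues
= 6/14 + 5/14 + 4/14
= 15/14
= 1.0714

1.0714


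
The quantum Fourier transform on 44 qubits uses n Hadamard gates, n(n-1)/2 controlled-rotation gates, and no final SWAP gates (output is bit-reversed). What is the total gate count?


Hadamard gates: 44
Controlled rotations: n*(n-1)/2 = 44*43/2 = 946
SWAP gates: 0 (omitted)
Total = 44 + 946
= 990

990


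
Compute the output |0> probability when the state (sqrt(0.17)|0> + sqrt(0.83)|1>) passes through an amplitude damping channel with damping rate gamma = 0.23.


For amplitude damping with parameter gamma on state sqrt(a)|0> + sqrt(b)|1>:
alpha^2 = 0.17, beta^2 = 0.83
P(|0>) = alpha^2 + gamma * beta^2
= 0.17 + 0.23 * 0.83
= 0.17 + 0.1909
= 0.3609

0.3609


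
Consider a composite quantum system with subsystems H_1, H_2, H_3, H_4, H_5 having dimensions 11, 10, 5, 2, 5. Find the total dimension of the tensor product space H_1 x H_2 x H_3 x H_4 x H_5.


dim(H_1 x H_2 x H_3 x H_4 x H_5) = 11 * 10 * 5 * 2 * 5
= 110 * 5 * 2 * 5
= 550 * 2 * 5
= 1100 * 5
= 5500

5500


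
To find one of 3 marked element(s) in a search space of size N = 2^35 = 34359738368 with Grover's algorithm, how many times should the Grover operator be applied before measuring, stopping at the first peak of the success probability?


After j Grover iterations the success probability is P(j) = sin^2((2j+1)*theta), where sin(theta) = sqrt(k/N).
N = 2^35 = 34359738368, k = 3
sin(theta) = sqrt(k/N) = 9.344061824e-06
theta = arcsin(sqrt(k/N)) = 9.344061824e-06 rad
P(j) reaches its first maximum when (2j+1)*theta is as close as possible to pi/2, i.e. j = round(pi/(4*theta) - 1/2).
pi/(4*theta) - 1/2 = 84052.6857
(For comparison, the common estimate pi/4 * sqrt(N/k) = 84053.1857; the exact maximiser is used here.)
Optimal iterations = 84053

84053
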